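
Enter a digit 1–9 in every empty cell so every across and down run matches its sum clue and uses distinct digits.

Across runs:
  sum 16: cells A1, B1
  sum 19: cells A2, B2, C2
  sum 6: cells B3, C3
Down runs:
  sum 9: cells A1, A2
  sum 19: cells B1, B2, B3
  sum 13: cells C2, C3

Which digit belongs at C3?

4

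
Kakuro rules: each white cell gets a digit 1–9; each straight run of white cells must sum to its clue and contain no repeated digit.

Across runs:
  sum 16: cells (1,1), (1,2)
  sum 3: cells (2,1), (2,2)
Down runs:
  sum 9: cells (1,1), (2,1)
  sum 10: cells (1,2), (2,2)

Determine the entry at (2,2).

16 in 2 cells must be {7,9}; 3 in 2 cells must be {1,2}.
The 16 across and the 9 down share only 7, so (1,1) = 7.
(1,2) = 16 − 7 = 9 completes the 16 across.
(2,1) = 9 − 7 = 2 completes the 9 down.
(2,2) = 3 − 2 = 1 completes the 3 across.

1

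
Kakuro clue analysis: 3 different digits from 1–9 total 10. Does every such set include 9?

No

Counterexample: {1,2,7} sums to 10 without using 9.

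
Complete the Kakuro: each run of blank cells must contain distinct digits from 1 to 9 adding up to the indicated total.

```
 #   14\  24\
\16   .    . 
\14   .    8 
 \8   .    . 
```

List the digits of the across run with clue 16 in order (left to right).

16 in 2 cells must be {7,9}; 24 in 3 cells must be {7,8,9}.
R2C1 = 14 − 8 = 6 completes the 14 across.
R3C2 = 7: the only remaining digit allowed by both the 8 across and the 24 down.
Given what's placed, R1C1 must be 7 to fit the 16 across and 14 down.
R1C2 = 16 − 7 = 9 completes the 16 across.
R3C1 = 8 − 7 = 1 completes the 8 across.

7, 9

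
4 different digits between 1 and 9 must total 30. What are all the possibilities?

{6,7,8,9}

4 distinct digits from 1–9 sum between 10 and 30.
Only one set works: {6,7,8,9}.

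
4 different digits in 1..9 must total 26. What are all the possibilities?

{2,7,8,9}; {3,6,8,9}; {4,5,8,9}; {4,6,7,9}; {5,6,7,8}

4 distinct digits from 1–9 sum between 10 and 30.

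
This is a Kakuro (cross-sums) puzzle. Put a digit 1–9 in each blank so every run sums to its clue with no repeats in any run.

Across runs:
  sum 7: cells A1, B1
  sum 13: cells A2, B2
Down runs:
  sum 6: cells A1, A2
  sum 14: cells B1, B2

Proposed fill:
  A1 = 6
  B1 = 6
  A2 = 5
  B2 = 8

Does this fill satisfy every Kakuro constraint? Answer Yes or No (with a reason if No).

No — the down run A1–A2 sums to 11, not 6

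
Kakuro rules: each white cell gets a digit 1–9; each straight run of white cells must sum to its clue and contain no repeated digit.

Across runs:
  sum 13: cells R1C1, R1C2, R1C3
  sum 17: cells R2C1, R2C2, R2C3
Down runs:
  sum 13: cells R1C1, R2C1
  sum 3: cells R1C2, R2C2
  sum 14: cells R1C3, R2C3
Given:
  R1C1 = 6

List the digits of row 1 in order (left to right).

3 in 2 cells must be {1,2}.
R1C2 = 2: the only remaining digit allowed by both the 13 across and the 3 down.
R1C3 = 13 − 8 = 5 completes the 13 across.
R2C1 = 13 − 6 = 7 completes the 13 down.
R2C2 = 3 − 2 = 1 completes the 3 down.
R2C3 = 17 − 8 = 9 completes the 17 across.

6 2 5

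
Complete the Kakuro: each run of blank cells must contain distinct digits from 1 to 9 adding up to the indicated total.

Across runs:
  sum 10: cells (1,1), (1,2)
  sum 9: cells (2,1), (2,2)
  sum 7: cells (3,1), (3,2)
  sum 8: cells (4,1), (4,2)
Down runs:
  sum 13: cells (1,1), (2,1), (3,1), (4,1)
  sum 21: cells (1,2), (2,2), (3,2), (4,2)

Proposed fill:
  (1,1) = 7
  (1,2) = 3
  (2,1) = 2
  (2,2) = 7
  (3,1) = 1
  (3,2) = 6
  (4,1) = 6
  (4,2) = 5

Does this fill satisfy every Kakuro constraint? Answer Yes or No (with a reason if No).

No — the down run (1,1)–(4,1) sums to 16, not 13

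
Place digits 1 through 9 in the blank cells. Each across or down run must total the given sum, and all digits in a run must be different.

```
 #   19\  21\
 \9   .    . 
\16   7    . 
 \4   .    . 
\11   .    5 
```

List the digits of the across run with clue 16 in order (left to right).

16 in 2 cells must be {7,9}; 4 in 2 cells must be {1,3}.
R2C2 = 16 − 7 = 9 completes the 16 across.
R4C1 = 11 − 5 = 6 completes the 11 across.
Given what's placed, R3C1 must be 1 to fit the 4 across and 19 down.
R3C2 = 4 − 1 = 3 completes the 4 across.
R1C1 = 19 − 14 = 5 completes the 19 down.
R1C2 = 9 − 5 = 4 completes the 9 across.

7 9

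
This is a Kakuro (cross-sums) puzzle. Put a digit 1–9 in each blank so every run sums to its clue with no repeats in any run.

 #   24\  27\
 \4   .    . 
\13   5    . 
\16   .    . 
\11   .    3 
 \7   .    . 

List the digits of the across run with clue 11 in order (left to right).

8 3

4 in 2 cells must be {1,3}; 16 in 2 cells must be {7,9}.
Given what's placed, R1C2 must be 1 to fit the 4 across and 27 down.
R2C2 = 13 − 5 = 8 completes the 13 across.
Given what's placed, R3C2 must be 9 to fit the 16 across and 27 down.
R4C1 = 11 − 3 = 8 completes the 11 across.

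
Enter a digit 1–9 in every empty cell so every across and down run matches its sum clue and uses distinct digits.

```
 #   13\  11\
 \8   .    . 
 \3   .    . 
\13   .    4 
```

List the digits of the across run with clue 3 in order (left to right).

1, 2

3 in 2 cells must be {1,2}.
R3C1 = 13 − 4 = 9 completes the 13 across.
Given what's placed, R2C1 must be 1 to fit the 3 across and 13 down.
R2C2 = 3 − 1 = 2 completes the 3 across.
R1C1 = 13 − 10 = 3 completes the 13 down.
R1C2 = 8 − 3 = 5 completes the 8 across.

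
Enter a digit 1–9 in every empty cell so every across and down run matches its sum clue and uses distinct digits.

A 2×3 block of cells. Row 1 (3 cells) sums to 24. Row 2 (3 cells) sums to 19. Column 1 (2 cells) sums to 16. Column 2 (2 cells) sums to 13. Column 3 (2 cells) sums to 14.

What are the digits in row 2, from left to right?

9 4 6

24 in 3 cells must be {7,8,9}; 16 in 2 cells must be {7,9}.
Nothing is forced directly, so branch on (1,1), whose candidates are 7 or 9. If (1,1) = 9: that forces (1,3) = 8, (2,1) = 7, after which (2,3) would have to be in {3,4,8,9} for the 19 across but in {6} for the 14 down — contradiction. So (1,1) = 7.
(2,1) = 16 − 7 = 9 completes the 16 down.
Nothing is forced directly, so branch on (2,3), whose candidates are 6 or 8. If (2,3) = 8: then (1,3) would have to be in {8,9} for the 24 across but in {6} for the 14 down — contradiction. So (2,3) = 6.
(1,3) = 14 − 6 = 8 completes the 14 down.
(2,2) = 19 − 15 = 4 completes the 19 across.
(1,2) = 24 − 15 = 9 completes the 24 across.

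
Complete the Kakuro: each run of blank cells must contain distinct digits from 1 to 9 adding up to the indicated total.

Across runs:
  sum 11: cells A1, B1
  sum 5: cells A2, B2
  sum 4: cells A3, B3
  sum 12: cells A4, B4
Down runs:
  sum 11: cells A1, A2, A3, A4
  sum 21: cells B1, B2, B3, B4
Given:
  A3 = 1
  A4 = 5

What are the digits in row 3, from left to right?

1 3

4 in 2 cells must be {1,3}; 11 in 4 cells must be {1,2,3,5}.
B3 = 4 − 1 = 3 completes the 4 across.
B4 = 12 − 5 = 7 completes the 12 across.
B2 = 2: the only remaining digit allowed by both the 5 across and the 21 down.
B1 = 21 − 12 = 9 completes the 21 down.
A2 = 5 − 2 = 3 completes the 5 across.
A1 = 11 − 9 = 2 completes the 11 across.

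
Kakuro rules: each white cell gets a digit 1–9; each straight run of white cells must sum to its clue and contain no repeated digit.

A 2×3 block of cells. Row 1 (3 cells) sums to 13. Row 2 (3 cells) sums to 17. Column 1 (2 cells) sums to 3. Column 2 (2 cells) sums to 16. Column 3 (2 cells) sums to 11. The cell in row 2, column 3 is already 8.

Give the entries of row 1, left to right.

1 9 3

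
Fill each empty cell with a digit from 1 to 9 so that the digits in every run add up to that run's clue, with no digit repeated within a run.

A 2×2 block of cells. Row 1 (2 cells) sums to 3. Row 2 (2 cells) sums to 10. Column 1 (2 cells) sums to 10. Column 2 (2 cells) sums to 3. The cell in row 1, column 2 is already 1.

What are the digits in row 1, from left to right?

3 in 2 cells must be {1,2}.
(1,1) = 3 − 1 = 2 completes the 3 across.
(2,1) = 10 − 2 = 8 completes the 10 down.
(2,2) = 10 − 8 = 2 completes the 10 across.

2 1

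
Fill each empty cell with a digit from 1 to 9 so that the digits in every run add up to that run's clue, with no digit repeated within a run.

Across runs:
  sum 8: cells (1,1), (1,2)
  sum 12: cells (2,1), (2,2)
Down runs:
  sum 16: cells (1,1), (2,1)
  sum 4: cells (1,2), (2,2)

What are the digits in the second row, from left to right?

9 3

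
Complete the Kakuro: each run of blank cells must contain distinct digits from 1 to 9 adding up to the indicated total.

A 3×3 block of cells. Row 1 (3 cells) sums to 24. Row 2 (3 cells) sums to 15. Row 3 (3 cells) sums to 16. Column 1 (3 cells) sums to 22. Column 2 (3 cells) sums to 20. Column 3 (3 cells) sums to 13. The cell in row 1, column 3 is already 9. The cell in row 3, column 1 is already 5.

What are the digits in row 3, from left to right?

24 in 3 cells must be {7,8,9}.
(1,1) = 8: the only remaining digit allowed by both the 24 across and the 22 down.
(1,2) = 24 − 17 = 7 completes the 24 across.
(2,1) = 22 − 13 = 9 completes the 22 down.
Given what's placed, (2,3) must be 1 to fit the 15 across and 13 down.
(3,3) = 13 − 10 = 3 completes the 13 down.
(2,2) = 15 − 10 = 5 completes the 15 across.
(3,2) = 16 − 8 = 8 completes the 16 across.

5 8 3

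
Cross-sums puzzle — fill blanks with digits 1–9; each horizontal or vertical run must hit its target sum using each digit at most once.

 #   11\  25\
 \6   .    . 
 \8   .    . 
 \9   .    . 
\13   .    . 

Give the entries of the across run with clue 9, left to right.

11 in 4 cells must be {1,2,3,5}.
Only 5 fits R4C1 under both its across sum 13 and down sum 11.
R4C2 = 13 − 5 = 8 completes the 13 across.
Nothing is forced directly, so branch on R1C1, whose candidates are 1 or 2. If R1C1 = 1: that forces R1C2 = 5, R2C2 = 3, after which R3C2 would have to be in {1,2,3,4,5,6,7,8} for the 9 across but in {9} for the 25 down — contradiction. So R1C1 = 2.
R1C2 = 6 − 2 = 4 completes the 6 across.
No cell is forced outright now. R2C1 can only be 1 or 3 (the digits allowed by both its 8 across and its 11 down). If R2C1 = 3: then R2C2 would have to be in {5} for the 8 across but in {6,7} for the 25 down — contradiction. So R2C1 = 1.
R2C2 = 8 − 1 = 7 completes the 8 across.
R3C1 = 11 − 8 = 3 completes the 11 down.
R3C2 = 9 − 3 = 6 completes the 9 across.

3 6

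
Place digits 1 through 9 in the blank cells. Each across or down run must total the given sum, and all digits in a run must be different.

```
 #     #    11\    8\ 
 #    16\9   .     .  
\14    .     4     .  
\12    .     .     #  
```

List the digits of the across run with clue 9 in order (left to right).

16 in 2 cells must be {7,9}.
R3C2 = 5: the only remaining digit allowed by both the 12 across and the 11 down.
R1C2 = 11 − 9 = 2 completes the 11 down.
R1C3 = 9 − 2 = 7 completes the 9 across.
R2C3 = 8 − 7 = 1 completes the 8 down.
R3C1 = 12 − 5 = 7 completes the 12 across.
R2C1 = 14 − 5 = 9 completes the 14 across.

2 7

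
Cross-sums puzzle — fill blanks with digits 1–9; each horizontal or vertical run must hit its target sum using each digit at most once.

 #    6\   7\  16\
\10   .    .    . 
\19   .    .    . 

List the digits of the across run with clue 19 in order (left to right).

16 in 2 cells must be {7,9}.
The 10 across and the 16 down share only 7, so R1C3 = 7.
R2C3 = 16 − 7 = 9 completes the 16 down.
Nothing is forced directly, so branch on R2C1, whose candidates are 2 or 4. If R2C1 = 2: then R1C1 would have to be in {1,2} for the 10 across but in {4} for the 6 down — contradiction. So R2C1 = 4.
R1C1 = 6 − 4 = 2 completes the 6 down.
R1C2 = 10 − 9 = 1 completes the 10 across.
R2C2 = 19 − 13 = 6 completes the 19 across.

4 6 9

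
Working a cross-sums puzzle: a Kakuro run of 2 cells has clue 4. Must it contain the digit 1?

The only way to make 4 from 2 distinct digits is {1,3}, which contains 1.

Yes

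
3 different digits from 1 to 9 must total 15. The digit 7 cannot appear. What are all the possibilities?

3 distinct digits from 1–9 sum between 6 and 24.
Dropping sets that contain 7.

{1,5,9}; {1,6,8}; {2,4,9}; {2,5,8}; {3,4,8}; {4,5,6}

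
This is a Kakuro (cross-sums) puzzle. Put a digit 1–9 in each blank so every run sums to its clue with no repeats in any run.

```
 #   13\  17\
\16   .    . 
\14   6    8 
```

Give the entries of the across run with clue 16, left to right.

7 9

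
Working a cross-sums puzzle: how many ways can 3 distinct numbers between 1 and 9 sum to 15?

8

3 distinct digits from 1–9 sum between 6 and 24.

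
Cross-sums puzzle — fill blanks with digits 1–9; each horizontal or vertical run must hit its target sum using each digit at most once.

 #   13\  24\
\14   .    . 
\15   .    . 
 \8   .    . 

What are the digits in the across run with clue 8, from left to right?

1 7

24 in 3 cells must be {7,8,9}.
The 8 across and the 24 down share only 7, so R3C2 = 7.
R3C1 = 8 − 7 = 1 completes the 8 across.
Nothing is forced directly, so branch on R1C2, whose candidates are 8 or 9. If R1C2 = 8: then R1C1 would have to be in {6} for the 14 across but in {3,4,5,7,8,9} for the 13 down — contradiction. So R1C2 = 9.
R1C1 = 14 − 9 = 5 completes the 14 across.
R2C1 = 13 − 6 = 7 completes the 13 down.
R2C2 = 15 − 7 = 8 completes the 15 across.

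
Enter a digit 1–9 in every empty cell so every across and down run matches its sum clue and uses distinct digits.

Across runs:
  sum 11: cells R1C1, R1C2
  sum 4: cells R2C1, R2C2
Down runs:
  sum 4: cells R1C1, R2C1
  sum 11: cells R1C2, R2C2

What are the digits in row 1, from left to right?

3 8

4 in 2 cells must be {1,3}.
The 11 across and the 4 down share only 3, so R1C1 = 3.
R1C2 = 11 − 3 = 8 completes the 11 across.
R2C1 = 4 − 3 = 1 completes the 4 down.
R2C2 = 4 − 1 = 3 completes the 4 across.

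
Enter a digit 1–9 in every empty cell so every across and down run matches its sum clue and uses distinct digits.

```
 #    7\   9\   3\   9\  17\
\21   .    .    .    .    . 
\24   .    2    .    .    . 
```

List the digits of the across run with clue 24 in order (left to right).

4 2 1 8 9

3 in 2 cells must be {1,2}; 17 in 2 cells must be {8,9}.
R1C2 = 9 − 2 = 7 completes the 9 down.
R1C5 = 8: the only remaining digit allowed by both the 21 across and the 17 down.
Given what's placed, R2C3 must be 1 to fit the 24 across and 3 down.
R2C5 = 17 − 8 = 9 completes the 17 down.
R1C3 = 3 − 1 = 2 completes the 3 down.
Nothing is forced directly, so branch on R2C1, whose candidates are 4 or 5. If R2C1 = 5: then R1C1 would have to be in {1,3} for the 21 across but in {2} for the 7 down — contradiction. So R2C1 = 4.
R1C1 = 7 − 4 = 3 completes the 7 down.
R1C4 = 21 − 20 = 1 completes the 21 across.
R2C4 = 24 − 16 = 8 completes the 24 across.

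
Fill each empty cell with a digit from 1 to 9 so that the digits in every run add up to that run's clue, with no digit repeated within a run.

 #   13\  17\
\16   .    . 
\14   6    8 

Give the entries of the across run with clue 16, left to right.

16 in 2 cells must be {7,9}; 17 in 2 cells must be {8,9}.
R1C1 = 13 − 6 = 7 completes the 13 down.
R1C2 = 16 − 7 = 9 completes the 16 across.

7 9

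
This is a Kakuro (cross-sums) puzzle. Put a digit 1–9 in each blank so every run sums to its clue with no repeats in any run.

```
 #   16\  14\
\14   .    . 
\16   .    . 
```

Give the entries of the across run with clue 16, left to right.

7, 9

16 in 2 cells must be {7,9}.
The 14 across and the 16 down share only 9, so R1C1 = 9.
R1C2 = 14 − 9 = 5 completes the 14 across.
R2C1 = 16 − 9 = 7 completes the 16 down.
R2C2 = 16 − 7 = 9 completes the 16 across.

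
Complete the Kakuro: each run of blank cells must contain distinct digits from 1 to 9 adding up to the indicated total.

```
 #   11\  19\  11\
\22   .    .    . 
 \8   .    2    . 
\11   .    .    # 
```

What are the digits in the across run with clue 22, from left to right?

Given what's placed, R2C3 must be 5 to fit the 8 across and 11 down.
R1C3 = 11 − 5 = 6 completes the 11 down.
R2C1 = 8 − 7 = 1 completes the 8 across.
Given what's placed, R1C1 must be 7 to fit the 22 across and 11 down.
R1C2 = 22 − 13 = 9 completes the 22 across.
R3C1 = 11 − 8 = 3 completes the 11 down.
R3C2 = 11 − 3 = 8 completes the 11 across.

7, 9, 6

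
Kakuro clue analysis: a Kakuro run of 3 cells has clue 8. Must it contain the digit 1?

Every partition of 8 into 3 distinct digits includes 1: {1,2,5}, {1,3,4}.

Yes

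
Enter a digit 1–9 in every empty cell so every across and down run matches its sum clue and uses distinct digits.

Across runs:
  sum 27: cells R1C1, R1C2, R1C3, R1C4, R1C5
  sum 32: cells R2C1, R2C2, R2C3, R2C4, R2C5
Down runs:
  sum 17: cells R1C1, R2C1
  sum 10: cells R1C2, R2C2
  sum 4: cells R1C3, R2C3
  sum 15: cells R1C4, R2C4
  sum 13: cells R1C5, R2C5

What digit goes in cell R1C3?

17 in 2 cells must be {8,9}; 4 in 2 cells must be {1,3}.
Only 3 fits R2C3 under both its across sum 32 and down sum 4.
R1C3 = 4 − 3 = 1 completes the 4 down.

1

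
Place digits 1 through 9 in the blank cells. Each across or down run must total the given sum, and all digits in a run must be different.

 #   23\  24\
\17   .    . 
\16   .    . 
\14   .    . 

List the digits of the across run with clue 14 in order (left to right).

17 in 2 cells must be {8,9}; 16 in 2 cells must be {7,9}; 23 in 3 cells must be {6,8,9}.
The 16 across and the 23 down share only 9, so R2C1 = 9.
R2C2 = 16 − 9 = 7 completes the 16 across.
Given what's placed, R1C1 must be 8 to fit the 17 across and 23 down.
R1C2 = 17 − 8 = 9 completes the 17 across.
R3C1 = 23 − 17 = 6 completes the 23 down.
R3C2 = 14 − 6 = 8 completes the 14 across.

6 8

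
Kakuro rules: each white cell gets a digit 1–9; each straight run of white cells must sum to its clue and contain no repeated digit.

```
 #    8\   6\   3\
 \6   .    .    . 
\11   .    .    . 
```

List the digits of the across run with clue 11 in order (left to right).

5 4 2

6 in 3 cells must be {1,2,3}; 3 in 2 cells must be {1,2}.
Nothing is forced directly, so branch on R1C2, whose candidates are 1 or 2. If R1C2 = 1: that forces R1C3 = 2, R2C2 = 5, after which R2C3 would have to be in {2,4} for the 11 across but in {1} for the 3 down — contradiction. So R1C2 = 2.
Given what's placed, R1C3 must be 1 to fit the 6 across and 3 down.
R2C2 = 6 − 2 = 4 completes the 6 down.
R2C3 = 3 − 1 = 2 completes the 3 down.
R1C1 = 6 − 3 = 3 completes the 6 across.
R2C1 = 11 − 6 = 5 completes the 11 across.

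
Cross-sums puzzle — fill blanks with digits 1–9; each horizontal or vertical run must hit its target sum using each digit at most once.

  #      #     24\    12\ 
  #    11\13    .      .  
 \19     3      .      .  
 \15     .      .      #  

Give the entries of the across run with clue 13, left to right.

8 5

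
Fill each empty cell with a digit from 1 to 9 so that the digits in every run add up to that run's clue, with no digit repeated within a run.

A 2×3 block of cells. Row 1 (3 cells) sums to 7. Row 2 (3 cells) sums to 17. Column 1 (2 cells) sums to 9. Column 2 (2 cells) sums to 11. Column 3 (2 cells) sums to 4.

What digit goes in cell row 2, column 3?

3

7 in 3 cells must be {1,2,4}; 4 in 2 cells must be {1,3}.
The 7 across and the 4 down share only 1, so (1,3) = 1.
(2,3) = 4 − 1 = 3 completes the 4 down.
Nothing is forced directly, so branch on (1,1), whose candidates are 2 or 4. If (1,1) = 2: that forces (1,2) = 4, after which (2,1) would have to be in {5,6,8,9} for the 17 across but in {7} for the 9 down — contradiction. So (1,1) = 4.
(1,2) = 7 − 5 = 2 completes the 7 across.
(2,1) = 9 − 4 = 5 completes the 9 down.
(2,2) = 17 − 8 = 9 completes the 17 across.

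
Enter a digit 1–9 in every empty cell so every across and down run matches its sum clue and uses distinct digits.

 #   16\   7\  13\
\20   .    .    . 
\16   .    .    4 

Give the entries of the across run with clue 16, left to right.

16 in 2 cells must be {7,9}.
R1C3 = 13 − 4 = 9 completes the 13 down.
Given what's placed, R1C1 must be 7 to fit the 20 across and 16 down.
R1C2 = 20 − 16 = 4 completes the 20 across.
R2C1 = 16 − 7 = 9 completes the 16 down.
R2C2 = 16 − 13 = 3 completes the 16 across.

9, 3, 4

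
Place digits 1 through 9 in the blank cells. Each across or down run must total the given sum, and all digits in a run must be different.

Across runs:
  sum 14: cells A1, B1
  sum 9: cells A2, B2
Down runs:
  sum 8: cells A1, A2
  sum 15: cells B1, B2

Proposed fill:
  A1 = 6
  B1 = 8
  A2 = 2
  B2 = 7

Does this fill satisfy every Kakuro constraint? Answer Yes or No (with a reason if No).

Across: 6+8=14; 2+7=9. Down: 6+2=8; 8+7=15. No digit repeats within any run.

Yes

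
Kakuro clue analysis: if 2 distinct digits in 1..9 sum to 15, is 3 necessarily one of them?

No

Counterexample: {6,9} sums to 15 without using 3.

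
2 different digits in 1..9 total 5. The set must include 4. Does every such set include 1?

Yes

The only way to make 5 from 2 distinct digits under that restriction is {1,4}, which contains 1.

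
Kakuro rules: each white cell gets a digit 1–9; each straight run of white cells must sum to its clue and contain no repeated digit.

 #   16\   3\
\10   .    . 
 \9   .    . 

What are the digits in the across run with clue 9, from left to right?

16 in 2 cells must be {7,9}; 3 in 2 cells must be {1,2}.
The 9 across and the 16 down share only 7, so R2C1 = 7.
R2C2 = 9 − 7 = 2 completes the 9 across.
R1C1 = 16 − 7 = 9 completes the 16 down.
R1C2 = 10 − 9 = 1 completes the 10 across.

7, 2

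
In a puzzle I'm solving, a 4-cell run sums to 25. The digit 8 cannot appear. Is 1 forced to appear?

Counterexample: {3,6,7,9} sums to 25 under that restriction without using 1.

No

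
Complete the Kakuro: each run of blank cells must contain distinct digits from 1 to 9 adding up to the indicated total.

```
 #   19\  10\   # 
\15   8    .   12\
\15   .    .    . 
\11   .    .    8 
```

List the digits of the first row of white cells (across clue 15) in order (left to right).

8 7

R1C2 = 15 − 8 = 7 completes the 15 across.
R2C3 = 12 − 8 = 4 completes the 12 down.
Given what's placed, R3C1 must be 2 to fit the 11 across and 19 down.
R3C2 = 11 − 10 = 1 completes the 11 across.
R2C1 = 19 − 10 = 9 completes the 19 down.
R2C2 = 15 − 13 = 2 completes the 15 across.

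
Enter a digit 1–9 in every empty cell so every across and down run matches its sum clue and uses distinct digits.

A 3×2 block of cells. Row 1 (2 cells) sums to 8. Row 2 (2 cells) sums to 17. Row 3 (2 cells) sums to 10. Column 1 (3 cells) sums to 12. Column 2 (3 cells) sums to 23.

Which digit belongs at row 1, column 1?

17 in 2 cells must be {8,9}; 23 in 3 cells must be {6,8,9}.
The 8 across and the 23 down share only 6, so (1,2) = 6.
(1,1) = 8 − 6 = 2 completes the 8 across.
Given what's placed, (2,1) must be 9 to fit the 17 across and 12 down.
(2,2) = 17 − 9 = 8 completes the 17 across.
(3,1) = 12 − 11 = 1 completes the 12 down.
(3,2) = 10 − 1 = 9 completes the 10 across.

2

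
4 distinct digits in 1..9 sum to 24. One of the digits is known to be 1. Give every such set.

{1,6,8,9}

4 distinct digits from 1–9 sum between 10 and 30.
Keeping only sets containing 1.
Only one set works: {1,6,8,9}.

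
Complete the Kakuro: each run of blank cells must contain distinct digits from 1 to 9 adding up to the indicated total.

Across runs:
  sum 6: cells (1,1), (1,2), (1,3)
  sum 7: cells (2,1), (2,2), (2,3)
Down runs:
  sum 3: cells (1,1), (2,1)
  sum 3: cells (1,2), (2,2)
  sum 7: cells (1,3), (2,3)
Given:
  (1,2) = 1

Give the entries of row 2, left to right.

1, 2, 4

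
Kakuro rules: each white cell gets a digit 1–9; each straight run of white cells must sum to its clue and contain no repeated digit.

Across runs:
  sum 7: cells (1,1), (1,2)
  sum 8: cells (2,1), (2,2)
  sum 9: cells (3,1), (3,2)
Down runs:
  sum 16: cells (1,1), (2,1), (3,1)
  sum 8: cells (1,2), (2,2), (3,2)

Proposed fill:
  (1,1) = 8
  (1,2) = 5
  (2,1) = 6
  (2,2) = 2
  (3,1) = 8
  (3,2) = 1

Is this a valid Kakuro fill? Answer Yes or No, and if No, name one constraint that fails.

No — the across run (1,1)–(1,2) sums to 13, not 7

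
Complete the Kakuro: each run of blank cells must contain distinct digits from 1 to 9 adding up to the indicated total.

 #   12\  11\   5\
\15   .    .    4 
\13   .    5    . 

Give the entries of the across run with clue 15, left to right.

5 6 4

R1C2 = 11 − 5 = 6 completes the 11 down.
R2C1 = 7: the only remaining digit allowed by both the 13 across and the 12 down.
R2C3 = 13 − 12 = 1 completes the 13 across.
R1C1 = 15 − 10 = 5 completes the 15 across.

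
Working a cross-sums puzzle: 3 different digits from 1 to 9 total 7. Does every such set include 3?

No

The only way to make 7 from 3 distinct digits is {1,2,4}, which does not contain 3.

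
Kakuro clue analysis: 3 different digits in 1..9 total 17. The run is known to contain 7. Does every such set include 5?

No

Counterexample: {1,7,9} sums to 17 under that restriction without using 5.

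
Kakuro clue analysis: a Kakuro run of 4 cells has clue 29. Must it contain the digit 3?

No

The only way to make 29 from 4 distinct digits is {5,7,8,9}, which does not contain 3.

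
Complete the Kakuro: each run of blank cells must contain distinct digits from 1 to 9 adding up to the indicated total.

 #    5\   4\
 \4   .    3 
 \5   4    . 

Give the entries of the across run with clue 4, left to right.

1 3

4 in 2 cells must be {1,3}.
R1C1 = 4 − 3 = 1 completes the 4 across.
R2C2 = 5 − 4 = 1 completes the 5 across.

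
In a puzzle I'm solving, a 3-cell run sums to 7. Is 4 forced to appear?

Yes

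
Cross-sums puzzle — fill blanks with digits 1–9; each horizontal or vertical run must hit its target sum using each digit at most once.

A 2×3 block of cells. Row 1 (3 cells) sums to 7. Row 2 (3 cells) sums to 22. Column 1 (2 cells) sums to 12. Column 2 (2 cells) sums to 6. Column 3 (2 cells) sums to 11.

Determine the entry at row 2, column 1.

7 in 3 cells must be {1,2,4}.
The 7 across and the 12 down share only 4, so (1,1) = 4.
Given what's placed, (1,3) must be 2 to fit the 7 across and 11 down.
(2,1) = 12 − 4 = 8 completes the 12 down.
(2,2) = 5: the only remaining digit allowed by both the 22 across and the 6 down.
(2,3) = 22 − 13 = 9 completes the 22 across.
(1,2) = 7 − 6 = 1 completes the 7 across.

8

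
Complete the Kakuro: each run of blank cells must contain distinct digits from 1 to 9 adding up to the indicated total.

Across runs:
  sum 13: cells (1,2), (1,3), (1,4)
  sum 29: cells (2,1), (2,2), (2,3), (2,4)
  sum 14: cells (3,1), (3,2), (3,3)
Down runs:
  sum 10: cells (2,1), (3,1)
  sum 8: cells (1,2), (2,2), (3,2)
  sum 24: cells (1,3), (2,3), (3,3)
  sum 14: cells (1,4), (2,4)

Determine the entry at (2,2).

29 in 4 cells must be {5,7,8,9}; 24 in 3 cells must be {7,8,9}.
Only 5 fits (2,2) under both its across sum 29 and down sum 8.

5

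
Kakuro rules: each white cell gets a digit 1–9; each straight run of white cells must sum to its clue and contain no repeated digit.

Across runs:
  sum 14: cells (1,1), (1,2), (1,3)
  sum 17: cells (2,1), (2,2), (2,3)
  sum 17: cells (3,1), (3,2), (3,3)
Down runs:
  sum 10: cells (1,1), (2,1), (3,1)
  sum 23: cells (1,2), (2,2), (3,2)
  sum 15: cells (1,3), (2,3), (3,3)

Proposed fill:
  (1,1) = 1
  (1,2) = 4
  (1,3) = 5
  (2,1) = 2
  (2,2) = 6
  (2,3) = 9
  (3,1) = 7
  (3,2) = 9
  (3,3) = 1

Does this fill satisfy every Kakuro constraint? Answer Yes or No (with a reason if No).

No — the down run (1,2)–(3,2) sums to 19, not 23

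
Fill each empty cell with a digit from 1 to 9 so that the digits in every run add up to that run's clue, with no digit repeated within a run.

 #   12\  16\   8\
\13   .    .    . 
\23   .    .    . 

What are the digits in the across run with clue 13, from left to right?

23 in 3 cells must be {6,8,9}; 16 in 2 cells must be {7,9}.
The 23 across and the 16 down share only 9, so R2C2 = 9.
Given what's placed, R2C3 must be 6 to fit the 23 across and 8 down.
R1C2 = 16 − 9 = 7 completes the 16 down.
R1C3 = 8 − 6 = 2 completes the 8 down.
R2C1 = 23 − 15 = 8 completes the 23 across.
R1C1 = 13 − 9 = 4 completes the 13 across.

4 7 2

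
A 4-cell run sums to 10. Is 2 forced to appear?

The only way to make 10 from 4 distinct digits is {1,2,3,4}, which contains 2.

Yes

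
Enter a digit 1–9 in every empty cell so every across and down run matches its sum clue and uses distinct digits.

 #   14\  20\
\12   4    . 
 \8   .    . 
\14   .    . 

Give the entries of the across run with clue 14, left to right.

R1C2 = 12 − 4 = 8 completes the 12 across.
No cell is forced outright now. R3C1 can only be 8 or 9 (the digits allowed by both its 14 across and its 14 down). If R3C1 = 8: that forces R2C1 = 2, after which R2C2 would have to be in {6} for the 8 across but in {3,5,7,9} for the 20 down — contradiction. So R3C1 = 9.
R2C1 = 14 − 13 = 1 completes the 14 down.
R2C2 = 8 − 1 = 7 completes the 8 across.
R3C2 = 14 − 9 = 5 completes the 14 across.

9 5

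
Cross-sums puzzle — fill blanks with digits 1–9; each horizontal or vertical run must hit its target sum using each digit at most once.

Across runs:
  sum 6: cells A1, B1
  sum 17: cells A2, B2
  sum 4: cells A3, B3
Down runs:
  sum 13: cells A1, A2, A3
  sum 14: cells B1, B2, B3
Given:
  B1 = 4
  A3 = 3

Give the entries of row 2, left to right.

17 in 2 cells must be {8,9}; 4 in 2 cells must be {1,3}.
A1 = 6 − 4 = 2 completes the 6 across.
A2 = 13 − 5 = 8 completes the 13 down.
B2 = 17 − 8 = 9 completes the 17 across.
B3 = 4 − 3 = 1 completes the 4 across.

8 9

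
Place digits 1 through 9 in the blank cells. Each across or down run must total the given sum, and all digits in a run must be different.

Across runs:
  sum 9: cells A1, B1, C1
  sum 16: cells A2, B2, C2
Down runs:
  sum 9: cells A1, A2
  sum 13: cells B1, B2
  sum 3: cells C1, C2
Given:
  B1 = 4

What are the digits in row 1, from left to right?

3, 4, 2

3 in 2 cells must be {1,2}.
Given what's placed, C1 must be 2 to fit the 9 across and 3 down.
B2 = 13 − 4 = 9 completes the 13 down.
C2 = 3 − 2 = 1 completes the 3 down.
A1 = 9 − 6 = 3 completes the 9 across.
A2 = 16 − 10 = 6 completes the 16 across.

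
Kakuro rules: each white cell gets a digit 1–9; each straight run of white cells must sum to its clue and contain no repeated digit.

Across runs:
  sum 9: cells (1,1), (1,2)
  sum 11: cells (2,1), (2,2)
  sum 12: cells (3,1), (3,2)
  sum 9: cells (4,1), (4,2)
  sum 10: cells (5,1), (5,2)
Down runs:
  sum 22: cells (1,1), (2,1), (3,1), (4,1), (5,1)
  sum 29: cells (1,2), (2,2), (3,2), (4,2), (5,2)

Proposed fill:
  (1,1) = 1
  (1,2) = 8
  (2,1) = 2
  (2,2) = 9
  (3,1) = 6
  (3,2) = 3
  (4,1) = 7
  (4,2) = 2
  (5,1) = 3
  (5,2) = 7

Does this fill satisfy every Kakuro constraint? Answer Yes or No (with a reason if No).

No — the across run (3,1)–(3,2) sums to 9, not 12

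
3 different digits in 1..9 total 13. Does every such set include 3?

Counterexample: {1,4,8} sums to 13 without using 3.

No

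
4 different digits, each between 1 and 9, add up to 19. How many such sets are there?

11

4 distinct digits from 1–9 sum between 10 and 30.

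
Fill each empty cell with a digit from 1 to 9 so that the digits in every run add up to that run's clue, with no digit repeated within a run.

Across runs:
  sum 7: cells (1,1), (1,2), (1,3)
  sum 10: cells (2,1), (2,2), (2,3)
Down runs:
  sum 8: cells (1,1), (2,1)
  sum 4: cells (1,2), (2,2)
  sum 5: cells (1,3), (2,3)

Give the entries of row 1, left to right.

2, 1, 4

7 in 3 cells must be {1,2,4}; 4 in 2 cells must be {1,3}.
The 7 across and the 4 down share only 1, so (1,2) = 1.
(2,2) = 4 − 1 = 3 completes the 4 down.
Given what's placed, (1,1) must be 2 to fit the 7 across and 8 down.
(1,3) = 7 − 3 = 4 completes the 7 across.
(2,1) = 8 − 2 = 6 completes the 8 down.
(2,3) = 10 − 9 = 1 completes the 10 across.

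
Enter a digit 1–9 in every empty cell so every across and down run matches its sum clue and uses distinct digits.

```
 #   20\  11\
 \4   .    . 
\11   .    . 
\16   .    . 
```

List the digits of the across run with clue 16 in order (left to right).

4 in 2 cells must be {1,3}; 16 in 2 cells must be {7,9}.
The 4 across and the 20 down share only 3, so R1C1 = 3.
R1C2 = 4 − 3 = 1 completes the 4 across.
Given what's placed, R3C1 must be 9 to fit the 16 across and 20 down.
R3C2 = 16 − 9 = 7 completes the 16 across.
R2C1 = 20 − 12 = 8 completes the 20 down.
R2C2 = 11 − 8 = 3 completes the 11 across.

9, 7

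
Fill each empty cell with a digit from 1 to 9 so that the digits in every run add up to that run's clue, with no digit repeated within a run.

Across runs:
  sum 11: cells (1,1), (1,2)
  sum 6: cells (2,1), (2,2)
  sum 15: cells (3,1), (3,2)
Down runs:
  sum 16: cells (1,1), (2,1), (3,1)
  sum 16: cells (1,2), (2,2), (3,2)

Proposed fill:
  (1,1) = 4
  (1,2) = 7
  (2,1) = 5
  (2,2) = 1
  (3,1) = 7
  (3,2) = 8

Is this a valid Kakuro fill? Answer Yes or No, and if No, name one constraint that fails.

Across: 4+7=11; 5+1=6; 7+8=15. Down: 4+5+7=16; 7+1+8=16. No digit repeats within any run.

Yes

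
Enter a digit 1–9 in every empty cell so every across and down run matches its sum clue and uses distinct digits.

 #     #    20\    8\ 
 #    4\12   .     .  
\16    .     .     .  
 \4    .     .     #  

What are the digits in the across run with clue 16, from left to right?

3 8 5

4 in 2 cells must be {1,3}.
The 4 across and the 20 down share only 3, so R3C2 = 3.
R3C1 = 4 − 3 = 1 completes the 4 across.
R2C1 = 4 − 1 = 3 completes the 4 down.
No cell is forced outright now. R1C2 can only be 8 or 9 (the digits allowed by both its 12 across and its 20 down). If R1C2 = 8: then R1C3 would have to be in {4} for the 12 across but in {1,2,3,5,6,7} for the 8 down — contradiction. So R1C2 = 9.
R1C3 = 12 − 9 = 3 completes the 12 across.
R2C2 = 20 − 12 = 8 completes the 20 down.
R2C3 = 16 − 11 = 5 completes the 16 across.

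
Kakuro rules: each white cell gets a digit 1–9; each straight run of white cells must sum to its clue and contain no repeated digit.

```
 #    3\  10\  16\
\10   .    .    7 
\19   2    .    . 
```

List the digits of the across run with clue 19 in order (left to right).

3 in 2 cells must be {1,2}; 16 in 2 cells must be {7,9}.
R1C1 = 3 − 2 = 1 completes the 3 down.
R1C2 = 10 − 8 = 2 completes the 10 across.
R2C2 = 10 − 2 = 8 completes the 10 down.
R2C3 = 19 − 10 = 9 completes the 19 across.

2 8 9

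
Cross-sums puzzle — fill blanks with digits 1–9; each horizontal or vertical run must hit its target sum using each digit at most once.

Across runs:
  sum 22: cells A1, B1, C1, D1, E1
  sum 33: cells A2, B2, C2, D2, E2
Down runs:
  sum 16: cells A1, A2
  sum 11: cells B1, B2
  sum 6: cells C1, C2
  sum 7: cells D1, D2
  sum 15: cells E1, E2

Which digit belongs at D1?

16 in 2 cells must be {7,9}.
Nothing is forced directly, so branch on C2, whose candidates are 4 or 5. If C2 = 4: that forces C1 = 2, D2 = 5, after which D1 would have to be in {1,3,4,5,6,7,8,9} for the 22 across but in {2} for the 7 down — contradiction. So C2 = 5.
C1 = 6 − 5 = 1 completes the 6 down.
Given what's placed, D2 must be 4 to fit the 33 across and 7 down.
D1 = 7 − 4 = 3 completes the 7 down.

3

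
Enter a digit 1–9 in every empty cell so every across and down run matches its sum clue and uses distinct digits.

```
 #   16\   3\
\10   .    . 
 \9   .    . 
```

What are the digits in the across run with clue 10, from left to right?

9 1

16 in 2 cells must be {7,9}; 3 in 2 cells must be {1,2}.
The 9 across and the 16 down share only 7, so R2C1 = 7.
R2C2 = 9 − 7 = 2 completes the 9 across.
R1C1 = 16 − 7 = 9 completes the 16 down.
R1C2 = 10 − 9 = 1 completes the 10 across.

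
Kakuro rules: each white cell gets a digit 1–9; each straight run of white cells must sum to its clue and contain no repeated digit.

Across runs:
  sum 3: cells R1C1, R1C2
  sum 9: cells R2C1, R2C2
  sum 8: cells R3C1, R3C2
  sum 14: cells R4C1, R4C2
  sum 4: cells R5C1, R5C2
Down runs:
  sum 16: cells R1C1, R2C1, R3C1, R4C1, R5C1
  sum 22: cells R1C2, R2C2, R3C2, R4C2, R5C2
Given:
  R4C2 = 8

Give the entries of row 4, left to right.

6 8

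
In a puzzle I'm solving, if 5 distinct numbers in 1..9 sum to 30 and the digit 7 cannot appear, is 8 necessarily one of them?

Every partition of 30 into 5 distinct digits under that restriction includes 8: {2,5,6,8,9}, {3,4,6,8,9}.

Yes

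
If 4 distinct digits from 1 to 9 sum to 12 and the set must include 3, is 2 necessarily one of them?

The only way to make 12 from 4 distinct digits under that restriction is {1,2,3,6}, which contains 2.

Yes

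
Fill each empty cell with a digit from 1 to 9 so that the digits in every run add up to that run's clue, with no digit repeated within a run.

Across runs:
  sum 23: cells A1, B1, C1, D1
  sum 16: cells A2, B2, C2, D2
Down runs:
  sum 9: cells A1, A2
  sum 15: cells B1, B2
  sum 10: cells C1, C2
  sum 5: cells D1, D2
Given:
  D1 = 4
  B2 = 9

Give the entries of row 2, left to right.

4 9 2 1

B1 = 15 − 9 = 6 completes the 15 down.
C1 = 8: the only remaining digit allowed by both the 23 across and the 10 down.
C2 = 10 − 8 = 2 completes the 10 down.
D2 = 5 − 4 = 1 completes the 5 down.
A1 = 23 − 18 = 5 completes the 23 across.
A2 = 16 − 12 = 4 completes the 16 across.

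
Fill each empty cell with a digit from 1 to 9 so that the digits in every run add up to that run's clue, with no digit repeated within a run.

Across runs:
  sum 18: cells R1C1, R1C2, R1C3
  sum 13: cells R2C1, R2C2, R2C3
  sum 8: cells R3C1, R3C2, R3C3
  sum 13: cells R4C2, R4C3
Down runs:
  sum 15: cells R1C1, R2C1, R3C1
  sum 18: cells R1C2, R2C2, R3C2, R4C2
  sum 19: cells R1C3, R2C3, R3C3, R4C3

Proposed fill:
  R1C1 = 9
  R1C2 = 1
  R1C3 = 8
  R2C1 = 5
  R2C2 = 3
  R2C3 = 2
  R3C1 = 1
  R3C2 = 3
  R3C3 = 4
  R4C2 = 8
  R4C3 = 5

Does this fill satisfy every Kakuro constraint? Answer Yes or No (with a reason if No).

No — the down run R1C2–R4C2 sums to 15, not 18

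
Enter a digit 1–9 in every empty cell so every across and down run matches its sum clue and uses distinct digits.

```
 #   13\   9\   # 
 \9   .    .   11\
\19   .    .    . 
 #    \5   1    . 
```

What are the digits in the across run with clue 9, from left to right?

4 5

R3C3 = 5 − 1 = 4 completes the 5 across.
R2C3 = 11 − 4 = 7 completes the 11 down.
R2C2 = 3: the only remaining digit allowed by both the 19 across and the 9 down.
R1C2 = 9 − 4 = 5 completes the 9 down.
R2C1 = 19 − 10 = 9 completes the 19 across.
R1C1 = 9 − 5 = 4 completes the 9 across.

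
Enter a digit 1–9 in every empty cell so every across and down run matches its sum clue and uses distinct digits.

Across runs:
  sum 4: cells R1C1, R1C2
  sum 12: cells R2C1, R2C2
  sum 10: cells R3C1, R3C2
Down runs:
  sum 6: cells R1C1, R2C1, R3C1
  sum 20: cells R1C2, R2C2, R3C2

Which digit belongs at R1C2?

4 in 2 cells must be {1,3}; 6 in 3 cells must be {1,2,3}.
The 4 across and the 20 down share only 3, so R1C2 = 3.
The 12 across and the 6 down share only 3, so R2C1 = 3.
R2C2 = 12 − 3 = 9 completes the 12 across.
R3C2 = 20 − 12 = 8 completes the 20 down.
R1C1 = 4 − 3 = 1 completes the 4 across.
R3C1 = 10 − 8 = 2 completes the 10 across.

3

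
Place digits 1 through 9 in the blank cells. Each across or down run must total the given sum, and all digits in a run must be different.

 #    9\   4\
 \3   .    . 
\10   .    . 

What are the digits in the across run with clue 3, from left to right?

3 in 2 cells must be {1,2}; 4 in 2 cells must be {1,3}.
The 3 across and the 4 down share only 1, so R1C2 = 1.
R2C2 = 4 − 1 = 3 completes the 4 down.
R1C1 = 3 − 1 = 2 completes the 3 across.
R2C1 = 10 − 3 = 7 completes the 10 across.

2 1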